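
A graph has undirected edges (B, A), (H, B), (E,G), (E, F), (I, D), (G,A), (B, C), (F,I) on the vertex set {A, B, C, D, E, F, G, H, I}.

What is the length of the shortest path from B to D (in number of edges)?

6

Distance 0: B.
Distance 1: A, C, H.
Distance 2: G.
Distance 3: E.
Distance 4: F.
Distance 5: I.
Distance 6: D — contains D.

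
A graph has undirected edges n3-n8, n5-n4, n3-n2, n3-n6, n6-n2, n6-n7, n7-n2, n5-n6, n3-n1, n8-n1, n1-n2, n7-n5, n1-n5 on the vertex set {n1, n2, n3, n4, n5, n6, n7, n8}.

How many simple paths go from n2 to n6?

n2–n1–n3–n6
n2–n1–n5–n6
n2–n1–n5–n7–n6
n2–n1–n8–n3–n6
n2–n3–n1–n5–n6
n2–n3–n1–n5–n7–n6
n2–n3–n6
n2–n3–n8–n1–n5–n6
n2–n3–n8–n1–n5–n7–n6
n2–n6
n2–n7–n5–n1–n3–n6
n2–n7–n5–n1–n8–n3–n6
n2–n7–n5–n6
n2–n7–n6

14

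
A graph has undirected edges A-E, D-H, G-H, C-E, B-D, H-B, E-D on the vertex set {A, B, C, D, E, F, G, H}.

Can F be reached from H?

No

Explore from H.
Distance 1: reach B, D, G.
Distance 2: reach E.
Distance 3: reach A, C.
The search is exhausted without reaching F; it lies in a different component.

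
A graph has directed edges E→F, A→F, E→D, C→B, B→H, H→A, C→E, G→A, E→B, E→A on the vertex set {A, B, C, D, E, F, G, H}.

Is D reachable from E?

Explore from E.
Distance 1: reach A, B, D, F.
Found D.

Yes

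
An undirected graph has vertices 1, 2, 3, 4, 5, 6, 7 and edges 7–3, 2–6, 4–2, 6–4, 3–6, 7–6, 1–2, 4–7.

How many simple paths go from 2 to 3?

2–4–6–3
2–4–6–7–3
2–4–7–3
2–4–7–6–3
2–6–3
2–6–4–7–3
2–6–7–3

7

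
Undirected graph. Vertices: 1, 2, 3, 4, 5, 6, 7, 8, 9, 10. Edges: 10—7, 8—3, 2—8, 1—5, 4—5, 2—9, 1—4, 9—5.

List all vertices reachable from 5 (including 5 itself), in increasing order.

1, 2, 3, 4, 5, 8, 9

Start at 5.
Its neighbours: 1, 4, 9.
Then their neighbours: 2.
Then next layer: 8.
Then next layer: 3.
Nothing further is reachable.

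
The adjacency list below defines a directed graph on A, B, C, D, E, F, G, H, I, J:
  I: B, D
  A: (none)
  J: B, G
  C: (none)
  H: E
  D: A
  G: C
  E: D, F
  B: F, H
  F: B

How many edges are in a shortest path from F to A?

5

Distance 0: F.
Distance 1: B.
Distance 2: H.
Distance 3: E.
Distance 4: D.
Distance 5: A — contains A.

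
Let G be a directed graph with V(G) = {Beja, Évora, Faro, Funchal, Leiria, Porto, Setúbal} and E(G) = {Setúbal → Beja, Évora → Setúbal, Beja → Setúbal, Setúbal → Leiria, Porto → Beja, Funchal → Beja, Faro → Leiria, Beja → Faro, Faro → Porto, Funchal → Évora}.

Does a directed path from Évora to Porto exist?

Explore from Évora.
Distance 1: reach Setúbal.
Distance 2: reach Beja, Leiria.
Distance 3: reach Faro.
Distance 4: reach Porto.
Found Porto.

Yes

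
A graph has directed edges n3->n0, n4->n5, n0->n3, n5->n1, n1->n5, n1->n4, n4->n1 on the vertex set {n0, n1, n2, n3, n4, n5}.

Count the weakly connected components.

3

From n0: component {n0, n3}.
From n1: component {n1, n4, n5}.
From n2: component {n2}.
That's 3 components.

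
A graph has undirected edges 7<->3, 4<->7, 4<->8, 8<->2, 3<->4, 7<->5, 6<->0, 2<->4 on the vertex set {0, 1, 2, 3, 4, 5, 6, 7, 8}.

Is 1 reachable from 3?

Explore from 3.
Distance 1: reach 4, 7.
Distance 2: reach 2, 5, 8.
The search is exhausted without reaching 1; it lies in a different component.

No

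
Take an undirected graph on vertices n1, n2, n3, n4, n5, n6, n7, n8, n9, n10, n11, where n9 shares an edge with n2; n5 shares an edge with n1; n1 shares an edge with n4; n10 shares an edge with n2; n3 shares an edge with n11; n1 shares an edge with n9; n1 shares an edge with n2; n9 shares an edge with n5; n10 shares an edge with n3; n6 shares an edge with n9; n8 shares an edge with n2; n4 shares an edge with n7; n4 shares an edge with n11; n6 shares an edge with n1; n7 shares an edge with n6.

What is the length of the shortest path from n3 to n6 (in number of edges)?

Distance 0: n3.
Distance 1: n10, n11.
Distance 2: n2, n4.
Distance 3: n1, n7, n8, n9.
Distance 4: n5, n6 — contains n6.

4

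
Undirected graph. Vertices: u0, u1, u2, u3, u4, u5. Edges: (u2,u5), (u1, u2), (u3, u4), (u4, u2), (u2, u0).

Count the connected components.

1

From u0: component {u0, u1, u2, u3, u4, u5}.
That's 1 component.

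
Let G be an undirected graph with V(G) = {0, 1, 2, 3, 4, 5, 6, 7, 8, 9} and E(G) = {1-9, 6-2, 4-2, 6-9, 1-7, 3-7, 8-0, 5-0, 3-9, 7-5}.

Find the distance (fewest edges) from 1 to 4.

4

Distance 0: 1.
Distance 1: 7, 9.
Distance 2: 3, 5, 6.
Distance 3: 0, 2.
Distance 4: 4, 8 — contains 4.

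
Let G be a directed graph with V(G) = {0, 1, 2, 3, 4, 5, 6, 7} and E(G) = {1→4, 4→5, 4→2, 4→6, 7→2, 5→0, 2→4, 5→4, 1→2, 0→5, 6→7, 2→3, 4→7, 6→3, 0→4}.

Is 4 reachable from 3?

No

3 has no outgoing edges, so nothing is reachable from it.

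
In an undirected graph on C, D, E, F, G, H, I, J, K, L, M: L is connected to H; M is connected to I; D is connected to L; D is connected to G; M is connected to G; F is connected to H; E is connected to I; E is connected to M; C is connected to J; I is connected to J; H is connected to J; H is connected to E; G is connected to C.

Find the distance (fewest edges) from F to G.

Distance 0: F.
Distance 1: H.
Distance 2: E, J, L.
Distance 3: C, D, I, M.
Distance 4: G — contains G.

4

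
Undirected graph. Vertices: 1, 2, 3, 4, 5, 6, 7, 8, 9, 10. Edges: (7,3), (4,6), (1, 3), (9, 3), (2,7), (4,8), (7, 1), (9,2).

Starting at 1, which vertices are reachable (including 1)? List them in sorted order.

1, 2, 3, 7, 9

Start at 1.
Its neighbours: 3, 7.
Then their neighbours: 2, 9.
Nothing further is reachable.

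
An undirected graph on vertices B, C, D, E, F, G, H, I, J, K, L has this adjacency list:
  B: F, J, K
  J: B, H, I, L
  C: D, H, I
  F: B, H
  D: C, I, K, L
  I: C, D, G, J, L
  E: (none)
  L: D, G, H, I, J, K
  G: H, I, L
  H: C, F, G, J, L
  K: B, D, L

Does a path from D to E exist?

No

Explore from D.
Distance 1: reach C, I, K, L.
Distance 2: reach B, G, H, J.
Distance 3: reach F.
The search is exhausted without reaching E; it lies in a different component.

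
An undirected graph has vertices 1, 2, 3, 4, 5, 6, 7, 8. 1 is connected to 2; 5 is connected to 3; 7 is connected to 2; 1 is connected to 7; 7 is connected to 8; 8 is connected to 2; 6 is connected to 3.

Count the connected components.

From 1: component {1, 2, 7, 8}.
From 3: component {3, 5, 6}.
From 4: component {4}.
That's 3 components.

3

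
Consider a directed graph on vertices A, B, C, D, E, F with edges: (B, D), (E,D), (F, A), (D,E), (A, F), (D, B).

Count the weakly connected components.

3

From A: component {A, F}.
From B: component {B, D, E}.
From C: component {C}.
That's 3 components.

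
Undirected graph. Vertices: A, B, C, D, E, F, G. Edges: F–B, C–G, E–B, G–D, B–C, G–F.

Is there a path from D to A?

No

Explore from D.
Distance 1: reach G.
Distance 2: reach C, F.
Distance 3: reach B.
Distance 4: reach E.
The search is exhausted without reaching A; it lies in a different component.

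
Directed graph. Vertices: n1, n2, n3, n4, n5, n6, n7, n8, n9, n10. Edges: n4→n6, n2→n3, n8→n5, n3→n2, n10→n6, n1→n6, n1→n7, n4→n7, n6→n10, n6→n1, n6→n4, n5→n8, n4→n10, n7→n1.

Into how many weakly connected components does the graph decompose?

4

From n1: component {n1, n4, n6, n7, n10}.
From n2: component {n2, n3}.
From n5: component {n5, n8}.
From n9: component {n9}.
That's 4 components.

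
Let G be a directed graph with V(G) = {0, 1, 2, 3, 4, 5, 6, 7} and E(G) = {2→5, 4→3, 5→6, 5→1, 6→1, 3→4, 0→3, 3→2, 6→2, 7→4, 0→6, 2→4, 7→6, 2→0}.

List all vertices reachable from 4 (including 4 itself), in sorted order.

0, 1, 2, 3, 4, 5, 6

Start at 4.
Its neighbours: 3.
Then their neighbours: 2.
Then next layer: 0, 5.
Then next layer: 1, 6.
Nothing further is reachable.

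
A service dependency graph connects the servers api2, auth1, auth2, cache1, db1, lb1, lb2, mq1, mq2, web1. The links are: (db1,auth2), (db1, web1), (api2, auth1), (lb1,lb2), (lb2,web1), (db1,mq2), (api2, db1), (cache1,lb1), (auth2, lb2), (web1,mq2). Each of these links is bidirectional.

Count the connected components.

2

From api2: component {api2, auth1, auth2, cache1, db1, lb1, lb2, mq2, web1}.
From mq1: component {mq1}.
That's 2 components.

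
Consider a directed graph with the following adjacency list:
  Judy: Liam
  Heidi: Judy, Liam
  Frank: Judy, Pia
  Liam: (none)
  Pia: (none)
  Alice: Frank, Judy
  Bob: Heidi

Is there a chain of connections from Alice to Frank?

Yes

Explore from Alice.
Distance 1: reach Frank, Judy.
Found Frank.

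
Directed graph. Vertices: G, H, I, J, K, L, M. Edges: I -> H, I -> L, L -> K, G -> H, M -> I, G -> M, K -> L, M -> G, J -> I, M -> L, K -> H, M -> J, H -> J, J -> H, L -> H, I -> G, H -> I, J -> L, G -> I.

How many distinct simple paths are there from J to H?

J→H
J→I→G→H
J→I→G→M→L→H
J→I→G→M→L→K→H
J→I→H
J→I→L→H
J→I→L→K→H
J→L→H
J→L→K→H

9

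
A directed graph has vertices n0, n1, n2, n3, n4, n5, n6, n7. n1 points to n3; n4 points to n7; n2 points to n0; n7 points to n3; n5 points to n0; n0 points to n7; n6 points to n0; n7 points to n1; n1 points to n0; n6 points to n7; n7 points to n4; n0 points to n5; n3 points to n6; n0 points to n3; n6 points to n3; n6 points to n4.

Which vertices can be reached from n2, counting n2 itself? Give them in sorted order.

Start at n2.
Its neighbours: n0.
Then their neighbours: n3, n5, n7.
Then next layer: n1, n4, n6.
Every vertex is now reached.

n0, n1, n2, n3, n4, n5, n6, n7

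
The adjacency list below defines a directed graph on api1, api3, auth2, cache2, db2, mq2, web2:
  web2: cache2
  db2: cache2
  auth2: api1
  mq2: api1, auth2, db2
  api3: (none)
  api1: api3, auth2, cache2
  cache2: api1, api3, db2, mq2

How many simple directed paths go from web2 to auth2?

3

web2→cache2→api1→auth2
web2→cache2→mq2→api1→auth2
web2→cache2→mq2→auth2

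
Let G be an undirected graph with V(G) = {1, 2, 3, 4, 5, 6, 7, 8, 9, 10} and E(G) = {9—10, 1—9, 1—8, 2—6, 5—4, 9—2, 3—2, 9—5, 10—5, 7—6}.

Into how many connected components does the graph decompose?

From 1: component {1, 2, 3, 4, 5, 6, 7, 8, 9, 10}.
That's 1 component.

1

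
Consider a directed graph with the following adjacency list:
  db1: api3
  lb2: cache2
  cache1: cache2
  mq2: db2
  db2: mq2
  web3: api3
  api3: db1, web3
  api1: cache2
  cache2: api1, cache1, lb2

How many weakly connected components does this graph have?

3

From api1: component {api1, cache1, cache2, lb2}.
From api3: component {api3, db1, web3}.
From db2: component {db2, mq2}.
That's 3 components.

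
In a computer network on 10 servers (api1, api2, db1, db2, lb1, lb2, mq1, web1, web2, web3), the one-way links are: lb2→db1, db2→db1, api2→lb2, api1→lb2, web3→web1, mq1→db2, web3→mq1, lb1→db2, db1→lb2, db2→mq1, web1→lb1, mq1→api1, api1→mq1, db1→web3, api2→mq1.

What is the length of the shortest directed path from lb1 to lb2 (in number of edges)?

3

Distance 0: lb1.
Distance 1: db2.
Distance 2: db1, mq1.
Distance 3: api1, lb2, web3 — contains lb2.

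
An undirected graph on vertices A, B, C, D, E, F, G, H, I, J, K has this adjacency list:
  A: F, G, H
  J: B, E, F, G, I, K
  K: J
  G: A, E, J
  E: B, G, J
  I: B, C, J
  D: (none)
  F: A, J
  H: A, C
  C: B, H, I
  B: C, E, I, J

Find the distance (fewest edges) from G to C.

Distance 0: G.
Distance 1: A, E, J.
Distance 2: B, F, H, I, K.
Distance 3: C — contains C.

3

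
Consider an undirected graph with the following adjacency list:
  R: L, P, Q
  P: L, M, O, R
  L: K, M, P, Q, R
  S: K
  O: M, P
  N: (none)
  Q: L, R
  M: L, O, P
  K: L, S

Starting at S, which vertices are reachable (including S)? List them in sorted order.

K, L, M, O, P, Q, R, S

Start at S.
Its neighbours: K.
Then their neighbours: L.
Then next layer: M, P, Q, R.
Then next layer: O.
Nothing further is reachable.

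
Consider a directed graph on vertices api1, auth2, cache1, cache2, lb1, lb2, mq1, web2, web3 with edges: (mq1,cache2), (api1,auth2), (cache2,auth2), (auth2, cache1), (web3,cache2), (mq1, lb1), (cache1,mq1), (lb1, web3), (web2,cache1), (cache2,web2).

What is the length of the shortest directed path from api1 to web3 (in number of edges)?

5

Distance 0: api1.
Distance 1: auth2.
Distance 2: cache1.
Distance 3: mq1.
Distance 4: cache2, lb1.
Distance 5: web2, web3 — contains web3.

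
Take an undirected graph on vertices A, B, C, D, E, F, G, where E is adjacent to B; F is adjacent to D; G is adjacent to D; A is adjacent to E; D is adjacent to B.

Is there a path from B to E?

Yes

Explore from B.
Distance 1: reach D, E.
Found E.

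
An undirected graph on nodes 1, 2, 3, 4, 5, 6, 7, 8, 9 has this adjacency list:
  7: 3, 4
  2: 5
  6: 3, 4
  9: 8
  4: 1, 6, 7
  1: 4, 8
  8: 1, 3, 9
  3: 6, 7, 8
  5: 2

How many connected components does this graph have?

From 1: component {1, 3, 4, 6, 7, 8, 9}.
From 2: component {2, 5}.
That's 2 components.

2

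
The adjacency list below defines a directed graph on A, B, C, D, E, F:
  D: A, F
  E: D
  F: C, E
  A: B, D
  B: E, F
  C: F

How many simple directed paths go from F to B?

1

F→E→D→A→B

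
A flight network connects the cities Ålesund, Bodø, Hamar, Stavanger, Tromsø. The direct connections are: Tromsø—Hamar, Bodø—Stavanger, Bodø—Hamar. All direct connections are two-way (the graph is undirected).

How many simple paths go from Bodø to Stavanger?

1

Bodø–Stavanger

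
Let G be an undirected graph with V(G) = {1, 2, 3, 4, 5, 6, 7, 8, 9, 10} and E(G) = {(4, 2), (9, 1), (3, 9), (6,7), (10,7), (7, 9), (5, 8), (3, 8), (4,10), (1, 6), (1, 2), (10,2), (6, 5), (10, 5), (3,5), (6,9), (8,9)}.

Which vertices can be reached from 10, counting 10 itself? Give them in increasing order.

Start at 10.
Its neighbours: 2, 4, 5, 7.
Then their neighbours: 1, 3, 6, 8, 9.
Every vertex is now reached.

1, 2, 3, 4, 5, 6, 7, 8, 9, 10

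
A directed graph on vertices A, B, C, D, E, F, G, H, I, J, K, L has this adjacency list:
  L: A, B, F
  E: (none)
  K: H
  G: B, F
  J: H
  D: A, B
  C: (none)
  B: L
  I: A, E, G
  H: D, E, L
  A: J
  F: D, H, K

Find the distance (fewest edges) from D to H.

3

Distance 0: D.
Distance 1: A, B.
Distance 2: J, L.
Distance 3: F, H — contains H.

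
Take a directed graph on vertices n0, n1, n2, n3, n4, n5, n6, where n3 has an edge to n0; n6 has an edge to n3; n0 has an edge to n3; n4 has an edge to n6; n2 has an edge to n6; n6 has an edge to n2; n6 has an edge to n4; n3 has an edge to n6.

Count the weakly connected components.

From n0: component {n0, n2, n3, n4, n6}.
From n1: component {n1}.
From n5: component {n5}.
That's 3 components.

3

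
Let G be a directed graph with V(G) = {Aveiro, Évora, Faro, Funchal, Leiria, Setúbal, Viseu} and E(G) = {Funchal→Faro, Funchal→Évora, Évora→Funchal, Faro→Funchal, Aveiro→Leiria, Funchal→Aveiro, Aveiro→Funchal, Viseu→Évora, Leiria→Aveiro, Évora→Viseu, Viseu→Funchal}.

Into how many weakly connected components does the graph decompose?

2

From Aveiro: component {Aveiro, Évora, Faro, Funchal, Leiria, Viseu}.
From Setúbal: component {Setúbal}.
That's 2 components.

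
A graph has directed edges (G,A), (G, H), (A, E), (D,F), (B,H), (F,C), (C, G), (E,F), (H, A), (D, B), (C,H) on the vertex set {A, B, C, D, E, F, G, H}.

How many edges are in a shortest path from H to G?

Distance 0: H.
Distance 1: A.
Distance 2: E.
Distance 3: F.
Distance 4: C.
Distance 5: G — contains G.

5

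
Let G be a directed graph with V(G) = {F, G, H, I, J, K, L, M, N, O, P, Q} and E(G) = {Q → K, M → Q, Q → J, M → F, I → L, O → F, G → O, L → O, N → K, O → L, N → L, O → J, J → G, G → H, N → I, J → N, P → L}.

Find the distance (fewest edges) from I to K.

5

Distance 0: I.
Distance 1: L.
Distance 2: O.
Distance 3: F, J.
Distance 4: G, N.
Distance 5: H, K — contains K.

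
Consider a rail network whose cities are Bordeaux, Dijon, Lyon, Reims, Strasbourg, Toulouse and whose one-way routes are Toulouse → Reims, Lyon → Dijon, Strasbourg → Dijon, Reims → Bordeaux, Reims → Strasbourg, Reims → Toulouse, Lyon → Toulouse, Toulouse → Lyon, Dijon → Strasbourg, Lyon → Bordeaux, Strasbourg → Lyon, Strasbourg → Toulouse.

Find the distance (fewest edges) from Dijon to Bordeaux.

Distance 0: Dijon.
Distance 1: Strasbourg.
Distance 2: Lyon, Toulouse.
Distance 3: Bordeaux, Reims — contains Bordeaux.

3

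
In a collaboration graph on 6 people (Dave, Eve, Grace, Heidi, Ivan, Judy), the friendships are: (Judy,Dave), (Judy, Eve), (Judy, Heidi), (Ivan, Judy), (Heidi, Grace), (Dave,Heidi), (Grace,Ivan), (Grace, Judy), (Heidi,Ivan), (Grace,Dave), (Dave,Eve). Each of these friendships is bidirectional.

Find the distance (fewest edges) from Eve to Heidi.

2

Distance 0: Eve.
Distance 1: Dave, Judy.
Distance 2: Grace, Heidi, Ivan — contains Heidi.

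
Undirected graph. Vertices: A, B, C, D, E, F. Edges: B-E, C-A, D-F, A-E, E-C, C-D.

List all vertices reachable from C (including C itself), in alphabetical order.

Start at C.
Its neighbours: A, D, E.
Then their neighbours: B, F.
Every vertex is now reached.

A, B, C, D, E, F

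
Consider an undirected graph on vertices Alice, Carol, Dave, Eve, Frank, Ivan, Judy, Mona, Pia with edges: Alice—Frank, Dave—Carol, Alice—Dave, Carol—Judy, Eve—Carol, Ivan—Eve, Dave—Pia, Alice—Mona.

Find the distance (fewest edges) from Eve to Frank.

Distance 0: Eve.
Distance 1: Carol, Ivan.
Distance 2: Dave, Judy.
Distance 3: Alice, Pia.
Distance 4: Frank, Mona — contains Frank.

4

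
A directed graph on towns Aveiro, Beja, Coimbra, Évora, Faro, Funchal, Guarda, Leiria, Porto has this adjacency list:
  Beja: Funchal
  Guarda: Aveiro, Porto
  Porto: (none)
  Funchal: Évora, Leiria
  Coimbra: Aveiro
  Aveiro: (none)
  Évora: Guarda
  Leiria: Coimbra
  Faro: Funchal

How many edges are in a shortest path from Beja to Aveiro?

4

Distance 0: Beja.
Distance 1: Funchal.
Distance 2: Évora, Leiria.
Distance 3: Coimbra, Guarda.
Distance 4: Aveiro, Porto — contains Aveiro.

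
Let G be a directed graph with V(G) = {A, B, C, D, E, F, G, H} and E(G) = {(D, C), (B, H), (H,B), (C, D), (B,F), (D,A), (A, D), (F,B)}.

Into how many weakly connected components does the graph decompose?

4

From A: component {A, C, D}.
From B: component {B, F, H}.
From E: component {E}.
From G: component {G}.
That's 4 components.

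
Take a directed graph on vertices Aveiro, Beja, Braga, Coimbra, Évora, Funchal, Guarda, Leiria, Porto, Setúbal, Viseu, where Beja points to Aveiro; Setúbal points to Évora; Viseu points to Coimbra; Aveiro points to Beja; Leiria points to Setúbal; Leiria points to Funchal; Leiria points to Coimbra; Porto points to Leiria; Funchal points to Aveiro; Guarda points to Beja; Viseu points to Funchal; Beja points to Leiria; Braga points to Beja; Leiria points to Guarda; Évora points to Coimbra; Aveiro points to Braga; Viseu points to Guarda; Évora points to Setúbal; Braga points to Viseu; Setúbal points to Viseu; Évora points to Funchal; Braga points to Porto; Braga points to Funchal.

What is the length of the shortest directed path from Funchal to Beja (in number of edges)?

Distance 0: Funchal.
Distance 1: Aveiro.
Distance 2: Beja, Braga — contains Beja.

2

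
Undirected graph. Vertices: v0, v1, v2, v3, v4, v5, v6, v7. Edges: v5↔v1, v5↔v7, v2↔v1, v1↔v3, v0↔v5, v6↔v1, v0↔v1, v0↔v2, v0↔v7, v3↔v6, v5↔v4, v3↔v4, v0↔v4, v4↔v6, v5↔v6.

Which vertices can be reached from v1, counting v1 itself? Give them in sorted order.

Start at v1.
Its neighbours: v0, v2, v3, v5, v6.
Then their neighbours: v4, v7.
Every vertex is now reached.

v0, v1, v2, v3, v4, v5, v6, v7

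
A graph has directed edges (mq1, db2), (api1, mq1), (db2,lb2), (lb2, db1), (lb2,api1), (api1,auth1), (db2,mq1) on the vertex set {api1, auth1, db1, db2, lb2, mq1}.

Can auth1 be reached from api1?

Yes

Explore from api1.
Distance 1: reach auth1, mq1.
Found auth1.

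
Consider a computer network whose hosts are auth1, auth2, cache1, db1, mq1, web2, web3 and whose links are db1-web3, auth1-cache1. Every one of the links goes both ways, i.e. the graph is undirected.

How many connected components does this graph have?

5

From auth1: component {auth1, cache1}.
From auth2: component {auth2}.
From db1: component {db1, web3}.
From mq1: component {mq1}.
From web2: component {web2}.
That's 5 components.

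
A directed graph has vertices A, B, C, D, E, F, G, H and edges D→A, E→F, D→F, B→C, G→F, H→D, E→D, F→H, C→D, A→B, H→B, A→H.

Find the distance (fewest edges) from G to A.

4

Distance 0: G.
Distance 1: F.
Distance 2: H.
Distance 3: B, D.
Distance 4: A, C — contains A.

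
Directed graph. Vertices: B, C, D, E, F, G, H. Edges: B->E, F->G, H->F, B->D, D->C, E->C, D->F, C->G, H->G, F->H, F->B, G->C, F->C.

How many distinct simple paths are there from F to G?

5

F→B→D→C→G
F→B→E→C→G
F→C→G
F→G
F→H→G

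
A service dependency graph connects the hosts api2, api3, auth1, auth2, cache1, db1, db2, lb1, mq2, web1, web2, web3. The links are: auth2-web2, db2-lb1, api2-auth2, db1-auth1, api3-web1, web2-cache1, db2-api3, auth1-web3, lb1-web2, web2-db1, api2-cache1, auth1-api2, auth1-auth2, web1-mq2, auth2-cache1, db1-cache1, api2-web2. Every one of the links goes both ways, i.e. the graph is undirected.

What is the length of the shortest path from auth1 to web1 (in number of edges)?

6

Distance 0: auth1.
Distance 1: api2, auth2, db1, web3.
Distance 2: cache1, web2.
Distance 3: lb1.
Distance 4: db2.
Distance 5: api3.
Distance 6: web1 — contains web1.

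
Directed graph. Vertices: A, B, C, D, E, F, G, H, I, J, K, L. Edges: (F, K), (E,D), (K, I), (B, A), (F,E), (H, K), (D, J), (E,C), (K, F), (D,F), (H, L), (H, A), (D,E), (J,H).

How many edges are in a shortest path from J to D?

Distance 0: J.
Distance 1: H.
Distance 2: A, K, L.
Distance 3: F, I.
Distance 4: E.
Distance 5: C, D — contains D.

5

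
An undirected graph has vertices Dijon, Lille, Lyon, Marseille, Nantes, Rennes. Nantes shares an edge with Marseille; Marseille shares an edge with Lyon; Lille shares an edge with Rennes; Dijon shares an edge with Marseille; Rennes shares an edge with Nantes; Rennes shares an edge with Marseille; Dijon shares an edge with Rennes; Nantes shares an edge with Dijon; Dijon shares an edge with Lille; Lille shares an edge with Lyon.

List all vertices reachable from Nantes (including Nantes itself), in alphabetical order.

Dijon, Lille, Lyon, Marseille, Nantes, Rennes

Start at Nantes.
Its neighbours: Dijon, Marseille, Rennes.
Then their neighbours: Lille, Lyon.
Every vertex is now reached.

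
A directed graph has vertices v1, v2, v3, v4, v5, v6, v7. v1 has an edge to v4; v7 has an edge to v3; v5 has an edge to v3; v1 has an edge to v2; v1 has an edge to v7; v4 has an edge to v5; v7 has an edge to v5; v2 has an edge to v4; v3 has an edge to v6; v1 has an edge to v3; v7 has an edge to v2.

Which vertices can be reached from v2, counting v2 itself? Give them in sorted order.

v2, v3, v4, v5, v6

Start at v2.
Its neighbours: v4.
Then their neighbours: v5.
Then next layer: v3.
Then next layer: v6.
Nothing further is reachable.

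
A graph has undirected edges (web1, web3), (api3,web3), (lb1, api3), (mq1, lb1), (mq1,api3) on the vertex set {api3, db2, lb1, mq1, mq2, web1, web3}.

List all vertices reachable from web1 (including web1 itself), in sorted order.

Start at web1.
Its neighbours: web3.
Then their neighbours: api3.
Then next layer: lb1, mq1.
Nothing further is reachable.

api3, lb1, mq1, web1, web3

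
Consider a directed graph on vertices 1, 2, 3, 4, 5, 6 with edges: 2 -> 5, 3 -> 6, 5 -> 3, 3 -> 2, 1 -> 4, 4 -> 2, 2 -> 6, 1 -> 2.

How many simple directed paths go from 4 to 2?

1

4→2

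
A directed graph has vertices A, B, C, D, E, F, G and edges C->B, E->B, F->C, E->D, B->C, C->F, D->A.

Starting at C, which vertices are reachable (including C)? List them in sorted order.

Start at C.
Its neighbours: B, F.
Nothing further is reachable.

B, C, F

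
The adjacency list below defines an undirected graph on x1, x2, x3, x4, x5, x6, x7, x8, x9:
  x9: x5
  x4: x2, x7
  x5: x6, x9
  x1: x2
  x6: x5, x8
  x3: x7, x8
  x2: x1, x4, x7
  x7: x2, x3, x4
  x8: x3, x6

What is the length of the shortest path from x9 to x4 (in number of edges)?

Distance 0: x9.
Distance 1: x5.
Distance 2: x6.
Distance 3: x8.
Distance 4: x3.
Distance 5: x7.
Distance 6: x2, x4 — contains x4.

6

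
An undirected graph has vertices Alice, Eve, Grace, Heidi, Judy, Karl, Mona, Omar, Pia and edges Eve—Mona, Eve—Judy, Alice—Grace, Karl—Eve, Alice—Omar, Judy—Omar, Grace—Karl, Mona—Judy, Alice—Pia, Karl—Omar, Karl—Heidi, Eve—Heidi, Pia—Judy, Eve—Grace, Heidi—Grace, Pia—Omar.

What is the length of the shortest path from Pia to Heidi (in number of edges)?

3

Distance 0: Pia.
Distance 1: Alice, Judy, Omar.
Distance 2: Eve, Grace, Karl, Mona.
Distance 3: Heidi — contains Heidi.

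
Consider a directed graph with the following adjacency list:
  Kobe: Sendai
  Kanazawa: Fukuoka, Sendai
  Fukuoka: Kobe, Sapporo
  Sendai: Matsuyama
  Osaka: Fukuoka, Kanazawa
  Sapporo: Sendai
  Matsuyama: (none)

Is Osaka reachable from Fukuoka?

No

Explore from Fukuoka.
Distance 1: reach Kobe, Sapporo.
Distance 2: reach Sendai.
Distance 3: reach Matsuyama.
The search from Fukuoka is exhausted; no directed path reaches Osaka.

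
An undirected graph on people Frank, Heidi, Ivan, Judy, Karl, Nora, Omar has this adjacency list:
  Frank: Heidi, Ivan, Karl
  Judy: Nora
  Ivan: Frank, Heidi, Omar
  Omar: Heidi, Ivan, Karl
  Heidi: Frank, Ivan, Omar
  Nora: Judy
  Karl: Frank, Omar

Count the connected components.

2

From Frank: component {Frank, Heidi, Ivan, Karl, Omar}.
From Judy: component {Judy, Nora}.
That's 2 components.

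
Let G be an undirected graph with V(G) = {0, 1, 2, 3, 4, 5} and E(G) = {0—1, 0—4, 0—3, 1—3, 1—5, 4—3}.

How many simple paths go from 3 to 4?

3–0–4
3–1–0–4
3–4

3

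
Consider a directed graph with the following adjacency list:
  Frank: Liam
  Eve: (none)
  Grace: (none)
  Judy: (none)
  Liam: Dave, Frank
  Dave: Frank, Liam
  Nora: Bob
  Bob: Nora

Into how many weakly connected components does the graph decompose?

5

From Bob: component {Bob, Nora}.
From Dave: component {Dave, Frank, Liam}.
From Eve: component {Eve}.
From Grace: component {Grace}.
From Judy: component {Judy}.
That's 5 components.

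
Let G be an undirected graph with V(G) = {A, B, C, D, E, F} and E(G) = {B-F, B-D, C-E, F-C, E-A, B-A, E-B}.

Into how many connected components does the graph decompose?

From A: component {A, B, C, D, E, F}.
That's 1 component.

1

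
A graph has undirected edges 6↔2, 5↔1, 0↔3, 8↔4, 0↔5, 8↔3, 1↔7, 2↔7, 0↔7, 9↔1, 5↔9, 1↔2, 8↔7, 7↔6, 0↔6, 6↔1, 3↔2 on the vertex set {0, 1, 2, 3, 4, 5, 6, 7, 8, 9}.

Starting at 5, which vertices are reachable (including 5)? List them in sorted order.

Start at 5.
Its neighbours: 0, 1, 9.
Then their neighbours: 2, 3, 6, 7.
Then next layer: 8.
Then next layer: 4.
Every vertex is now reached.

0, 1, 2, 3, 4, 5, 6, 7, 8, 9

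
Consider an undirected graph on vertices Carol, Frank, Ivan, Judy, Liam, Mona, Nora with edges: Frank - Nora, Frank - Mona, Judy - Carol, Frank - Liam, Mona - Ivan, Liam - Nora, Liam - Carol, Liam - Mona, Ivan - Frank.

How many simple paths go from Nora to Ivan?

7

Nora–Frank–Ivan
Nora–Frank–Liam–Mona–Ivan
Nora–Frank–Mona–Ivan
Nora–Liam–Frank–Ivan
Nora–Liam–Frank–Mona–Ivan
Nora–Liam–Mona–Frank–Ivan
Nora–Liam–Mona–Ivan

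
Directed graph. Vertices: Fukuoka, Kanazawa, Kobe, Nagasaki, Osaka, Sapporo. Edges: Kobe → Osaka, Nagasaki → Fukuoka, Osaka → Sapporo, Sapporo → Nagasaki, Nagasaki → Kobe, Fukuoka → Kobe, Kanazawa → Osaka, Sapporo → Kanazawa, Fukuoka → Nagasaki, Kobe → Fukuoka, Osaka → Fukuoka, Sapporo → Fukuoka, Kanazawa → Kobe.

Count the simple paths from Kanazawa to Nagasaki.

7

Kanazawa→Kobe→Fukuoka→Nagasaki
Kanazawa→Kobe→Osaka→Fukuoka→Nagasaki
Kanazawa→Kobe→Osaka→Sapporo→Fukuoka→Nagasaki
Kanazawa→Kobe→Osaka→Sapporo→Nagasaki
Kanazawa→Osaka→Fukuoka→Nagasaki
Kanazawa→Osaka→Sapporo→Fukuoka→Nagasaki
Kanazawa→Osaka→Sapporo→Nagasaki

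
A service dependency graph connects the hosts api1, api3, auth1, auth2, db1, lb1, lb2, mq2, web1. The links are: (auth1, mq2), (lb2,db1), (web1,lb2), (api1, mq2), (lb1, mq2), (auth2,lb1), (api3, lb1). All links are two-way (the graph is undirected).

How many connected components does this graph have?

2

From api1: component {api1, api3, auth1, auth2, lb1, mq2}.
From db1: component {db1, lb2, web1}.
That's 2 components.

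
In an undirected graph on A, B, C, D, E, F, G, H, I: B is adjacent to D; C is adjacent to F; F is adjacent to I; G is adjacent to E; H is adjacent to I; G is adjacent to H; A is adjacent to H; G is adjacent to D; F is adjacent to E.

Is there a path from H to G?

Explore from H.
Distance 1: reach A, G, I.
Found G.

Yes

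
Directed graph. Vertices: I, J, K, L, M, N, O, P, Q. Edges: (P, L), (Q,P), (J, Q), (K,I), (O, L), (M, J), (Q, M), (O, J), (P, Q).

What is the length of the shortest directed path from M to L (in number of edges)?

4

Distance 0: M.
Distance 1: J.
Distance 2: Q.
Distance 3: P.
Distance 4: L — contains L.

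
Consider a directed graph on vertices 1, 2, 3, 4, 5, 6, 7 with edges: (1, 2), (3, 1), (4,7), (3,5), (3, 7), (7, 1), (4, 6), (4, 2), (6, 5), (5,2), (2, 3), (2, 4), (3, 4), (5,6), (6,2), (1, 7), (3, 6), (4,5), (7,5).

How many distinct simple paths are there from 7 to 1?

7→1
7→5→2→3→1
7→5→6→2→3→1

3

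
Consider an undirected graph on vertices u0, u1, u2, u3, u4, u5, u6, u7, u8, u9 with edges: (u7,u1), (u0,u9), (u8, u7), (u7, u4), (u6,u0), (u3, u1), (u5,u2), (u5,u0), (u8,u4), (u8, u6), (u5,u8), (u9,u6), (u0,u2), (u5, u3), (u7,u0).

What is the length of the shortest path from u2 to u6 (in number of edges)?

Distance 0: u2.
Distance 1: u0, u5.
Distance 2: u3, u6, u7, u8, u9 — contains u6.

2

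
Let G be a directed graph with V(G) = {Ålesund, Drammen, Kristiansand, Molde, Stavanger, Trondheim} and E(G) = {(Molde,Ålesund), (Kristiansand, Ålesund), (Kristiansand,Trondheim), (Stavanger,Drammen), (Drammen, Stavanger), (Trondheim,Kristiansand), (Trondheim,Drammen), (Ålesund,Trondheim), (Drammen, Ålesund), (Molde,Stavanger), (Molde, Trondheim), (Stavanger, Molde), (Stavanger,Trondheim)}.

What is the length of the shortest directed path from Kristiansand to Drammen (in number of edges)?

2

Distance 0: Kristiansand.
Distance 1: Ålesund, Trondheim.
Distance 2: Drammen — contains Drammen.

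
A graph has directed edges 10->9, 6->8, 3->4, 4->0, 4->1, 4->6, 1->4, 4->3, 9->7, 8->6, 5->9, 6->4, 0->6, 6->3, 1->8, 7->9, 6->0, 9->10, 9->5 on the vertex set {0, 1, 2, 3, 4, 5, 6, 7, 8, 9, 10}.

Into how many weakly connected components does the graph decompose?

From 0: component {0, 1, 3, 4, 6, 8}.
From 2: component {2}.
From 5: component {5, 7, 9, 10}.
That's 3 components.

3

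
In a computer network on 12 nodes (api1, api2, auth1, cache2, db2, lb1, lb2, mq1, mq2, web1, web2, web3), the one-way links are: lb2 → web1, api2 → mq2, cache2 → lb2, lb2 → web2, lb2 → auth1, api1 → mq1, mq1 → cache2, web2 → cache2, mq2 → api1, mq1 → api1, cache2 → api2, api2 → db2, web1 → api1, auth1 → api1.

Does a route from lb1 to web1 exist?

No

lb1 has no outgoing edges, so nothing is reachable from it.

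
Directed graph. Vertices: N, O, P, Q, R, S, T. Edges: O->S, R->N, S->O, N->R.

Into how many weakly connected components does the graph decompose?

5

From N: component {N, R}.
From O: component {O, S}.
From P: component {P}.
From Q: component {Q}.
From T: component {T}.
That's 5 components.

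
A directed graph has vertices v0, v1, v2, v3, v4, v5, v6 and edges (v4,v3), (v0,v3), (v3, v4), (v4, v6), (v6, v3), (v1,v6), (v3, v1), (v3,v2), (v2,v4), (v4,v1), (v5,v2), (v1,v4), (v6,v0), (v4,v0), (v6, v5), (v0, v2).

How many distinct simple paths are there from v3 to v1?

3

v3→v1
v3→v2→v4→v1
v3→v4→v1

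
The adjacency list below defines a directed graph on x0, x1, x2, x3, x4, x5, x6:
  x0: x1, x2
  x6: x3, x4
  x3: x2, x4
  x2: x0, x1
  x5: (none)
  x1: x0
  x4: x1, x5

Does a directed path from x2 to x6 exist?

No

Explore from x2.
Distance 1: reach x0, x1.
The search from x2 is exhausted; no directed path reaches x6.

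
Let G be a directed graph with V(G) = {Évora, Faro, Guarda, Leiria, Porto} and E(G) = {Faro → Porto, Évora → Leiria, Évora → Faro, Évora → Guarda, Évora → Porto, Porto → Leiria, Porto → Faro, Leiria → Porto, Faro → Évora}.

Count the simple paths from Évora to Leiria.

Évora→Faro→Porto→Leiria
Évora→Leiria
Évora→Porto→Leiria

3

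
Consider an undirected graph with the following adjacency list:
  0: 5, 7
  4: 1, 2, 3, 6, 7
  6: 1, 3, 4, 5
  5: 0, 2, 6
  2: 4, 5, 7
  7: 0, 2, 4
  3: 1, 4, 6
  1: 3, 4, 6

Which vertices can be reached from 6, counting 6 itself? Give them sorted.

0, 1, 2, 3, 4, 5, 6, 7

Start at 6.
Its neighbours: 1, 3, 4, 5.
Then their neighbours: 0, 2, 7.
Every vertex is now reached.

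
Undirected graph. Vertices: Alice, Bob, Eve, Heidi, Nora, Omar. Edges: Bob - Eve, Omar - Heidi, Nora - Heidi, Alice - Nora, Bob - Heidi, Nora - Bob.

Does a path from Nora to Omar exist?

Yes

Explore from Nora.
Distance 1: reach Alice, Bob, Heidi.
Distance 2: reach Eve, Omar.
Found Omar.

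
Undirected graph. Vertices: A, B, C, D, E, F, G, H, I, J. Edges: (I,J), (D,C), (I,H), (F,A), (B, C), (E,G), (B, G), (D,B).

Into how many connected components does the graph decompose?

From A: component {A, F}.
From B: component {B, C, D, E, G}.
From H: component {H, I, J}.
That's 3 components.

3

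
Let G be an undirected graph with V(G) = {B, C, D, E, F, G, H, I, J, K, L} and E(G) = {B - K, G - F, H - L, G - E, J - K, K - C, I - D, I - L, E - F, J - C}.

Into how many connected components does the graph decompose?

From B: component {B, C, J, K}.
From D: component {D, H, I, L}.
From E: component {E, F, G}.
That's 3 components.

3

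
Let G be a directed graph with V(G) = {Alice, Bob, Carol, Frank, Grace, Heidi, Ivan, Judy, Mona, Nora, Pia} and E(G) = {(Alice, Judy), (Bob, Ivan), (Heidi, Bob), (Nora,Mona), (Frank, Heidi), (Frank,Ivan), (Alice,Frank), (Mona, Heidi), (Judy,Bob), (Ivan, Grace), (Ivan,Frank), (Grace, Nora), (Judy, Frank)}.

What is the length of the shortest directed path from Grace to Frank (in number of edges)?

6

Distance 0: Grace.
Distance 1: Nora.
Distance 2: Mona.
Distance 3: Heidi.
Distance 4: Bob.
Distance 5: Ivan.
Distance 6: Frank — contains Frank.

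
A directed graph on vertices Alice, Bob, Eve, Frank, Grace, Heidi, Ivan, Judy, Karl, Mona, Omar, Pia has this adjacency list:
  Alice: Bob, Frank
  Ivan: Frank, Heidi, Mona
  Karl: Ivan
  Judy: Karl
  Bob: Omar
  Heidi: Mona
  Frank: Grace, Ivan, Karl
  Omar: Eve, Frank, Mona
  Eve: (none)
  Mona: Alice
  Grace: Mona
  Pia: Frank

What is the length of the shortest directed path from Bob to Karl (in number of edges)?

3

Distance 0: Bob.
Distance 1: Omar.
Distance 2: Eve, Frank, Mona.
Distance 3: Alice, Grace, Ivan, Karl — contains Karl.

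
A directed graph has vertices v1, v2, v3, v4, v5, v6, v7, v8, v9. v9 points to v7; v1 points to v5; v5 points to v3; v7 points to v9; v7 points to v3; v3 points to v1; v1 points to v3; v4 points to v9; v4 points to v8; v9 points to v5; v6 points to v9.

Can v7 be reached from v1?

Explore from v1.
Distance 1: reach v3, v5.
The search from v1 is exhausted; no directed path reaches v7.

No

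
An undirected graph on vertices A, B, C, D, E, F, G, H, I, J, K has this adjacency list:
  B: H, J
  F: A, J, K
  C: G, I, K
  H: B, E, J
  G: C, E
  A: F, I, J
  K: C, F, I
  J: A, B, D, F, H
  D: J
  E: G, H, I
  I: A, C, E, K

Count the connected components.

From A: component {A, B, C, D, E, F, G, H, I, J, K}.
That's 1 component.

1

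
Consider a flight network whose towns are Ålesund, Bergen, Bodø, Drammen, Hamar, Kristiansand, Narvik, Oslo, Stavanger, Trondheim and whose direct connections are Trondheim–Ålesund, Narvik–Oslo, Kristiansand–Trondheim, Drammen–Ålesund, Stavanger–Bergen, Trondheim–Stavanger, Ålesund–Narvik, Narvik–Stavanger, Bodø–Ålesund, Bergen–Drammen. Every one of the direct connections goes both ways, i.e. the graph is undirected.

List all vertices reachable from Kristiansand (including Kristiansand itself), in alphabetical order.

Ålesund, Bergen, Bodø, Drammen, Kristiansand, Narvik, Oslo, Stavanger, Trondheim

Start at Kristiansand.
Its neighbours: Trondheim.
Then their neighbours: Ålesund, Stavanger.
Then next layer: Bergen, Bodø, Drammen, Narvik.
Then next layer: Oslo.
Nothing further is reachable.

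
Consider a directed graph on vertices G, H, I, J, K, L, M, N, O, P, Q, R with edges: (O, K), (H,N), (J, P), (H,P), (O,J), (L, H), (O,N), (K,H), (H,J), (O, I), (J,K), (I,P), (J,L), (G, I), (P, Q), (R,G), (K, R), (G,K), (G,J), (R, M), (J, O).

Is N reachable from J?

Explore from J.
Distance 1: reach K, L, O, P.
Distance 2: reach H, I, N, Q, R.
Found N.

Yes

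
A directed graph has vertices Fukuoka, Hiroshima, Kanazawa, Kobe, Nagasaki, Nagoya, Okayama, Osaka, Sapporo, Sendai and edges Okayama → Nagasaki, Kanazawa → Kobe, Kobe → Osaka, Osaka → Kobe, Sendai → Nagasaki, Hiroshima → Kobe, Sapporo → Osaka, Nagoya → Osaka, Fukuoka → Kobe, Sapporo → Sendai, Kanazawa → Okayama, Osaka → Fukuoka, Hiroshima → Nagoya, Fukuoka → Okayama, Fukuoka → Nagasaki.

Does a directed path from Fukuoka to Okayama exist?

Yes

Explore from Fukuoka.
Distance 1: reach Kobe, Nagasaki, Okayama.
Found Okayama.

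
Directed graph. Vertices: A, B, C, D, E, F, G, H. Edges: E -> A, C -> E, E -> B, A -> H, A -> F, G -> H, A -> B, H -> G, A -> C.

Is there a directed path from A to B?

Yes

Explore from A.
Distance 1: reach B, C, F, H.
Found B.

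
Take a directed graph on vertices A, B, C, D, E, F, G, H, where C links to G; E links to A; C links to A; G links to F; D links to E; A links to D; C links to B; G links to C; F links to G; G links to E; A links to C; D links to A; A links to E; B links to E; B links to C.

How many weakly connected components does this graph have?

2

From A: component {A, B, C, D, E, F, G}.
From H: component {H}.
That's 2 components.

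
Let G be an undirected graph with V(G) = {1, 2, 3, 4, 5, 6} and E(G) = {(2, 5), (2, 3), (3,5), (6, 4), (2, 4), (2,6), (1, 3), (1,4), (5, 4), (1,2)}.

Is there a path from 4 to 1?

Explore from 4.
Distance 1: reach 1, 2, 5, 6.
Found 1.

Yes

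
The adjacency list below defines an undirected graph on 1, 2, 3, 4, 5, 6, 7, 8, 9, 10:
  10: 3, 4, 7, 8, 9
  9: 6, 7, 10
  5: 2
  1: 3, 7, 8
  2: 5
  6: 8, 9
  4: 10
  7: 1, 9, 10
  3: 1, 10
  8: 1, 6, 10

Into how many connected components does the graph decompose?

From 1: component {1, 3, 4, 6, 7, 8, 9, 10}.
From 2: component {2, 5}.
That's 2 components.

2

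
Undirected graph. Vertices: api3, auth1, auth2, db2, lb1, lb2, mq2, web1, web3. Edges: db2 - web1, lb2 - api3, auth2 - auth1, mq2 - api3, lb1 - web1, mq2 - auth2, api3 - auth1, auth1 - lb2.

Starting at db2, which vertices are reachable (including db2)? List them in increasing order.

db2, lb1, web1

Start at db2.
Its neighbours: web1.
Then their neighbours: lb1.
Nothing further is reachable.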